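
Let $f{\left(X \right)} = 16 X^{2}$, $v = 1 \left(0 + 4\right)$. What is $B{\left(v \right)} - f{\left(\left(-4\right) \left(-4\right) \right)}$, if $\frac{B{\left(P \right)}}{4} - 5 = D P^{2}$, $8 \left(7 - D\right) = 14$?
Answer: $-3740$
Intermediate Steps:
$D = \frac{21}{4}$ ($D = 7 - \frac{7}{4} = \frac{21}{4} \approx 5.25$)
$v = 4$ ($v = 1 \cdot 4 = 4$)
$B{\left(P \right)} = 20 + 21 P^{2}$ ($B{\left(P \right)} = 20 + 4 \frac{21 P^{2}}{4} = 20 + 21 P^{2}$)
$B{\left(v \right)} - f{\left(\left(-4\right) \left(-4\right) \right)} = \left(20 + 21 \cdot 4^{2}\right) - 16 \left(\left(-4\right) \left(-4\right)\right)^{2} = \left(20 + 21 \cdot 16\right) - 16 \cdot 16^{2} = \left(20 + 336\right) - 16 \cdot 256 = 356 - 4096 = -3740$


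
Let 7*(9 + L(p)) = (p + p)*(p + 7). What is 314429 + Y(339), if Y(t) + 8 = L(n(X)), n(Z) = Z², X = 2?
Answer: 2200972/7 ≈ 3.1442e+5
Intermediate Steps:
L(p) = -9 + 2*p*(7 + p)/7 (L(p) = -9 + ((p + p)*(p + 7))/7 = -9 + ((2*p)*(7 + p))/7 = -9 + (2*p*(7 + p))/7 = -9 + 2*p*(7 + p)/7)
Y(t) = -31/7 (Y(t) = -8 + (-9 + 2*2² + 2*(2²)²/7) = -8 + (-9 + 2*4 + (2/7)*4²) = -8 + (-9 + 8 + (2/7)*16) = -8 + (-9 + 8 + 32/7) = -8 + 25/7 = -31/7)
314429 + Y(339) = 314429 - 31/7 = 2200972/7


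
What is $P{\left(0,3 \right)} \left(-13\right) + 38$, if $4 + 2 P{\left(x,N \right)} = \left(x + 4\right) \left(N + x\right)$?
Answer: $-14$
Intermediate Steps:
$P{\left(x,N \right)} = -2 + \frac{\left(4 + x\right) \left(N + x\right)}{2}$ ($P{\left(x,N \right)} = -2 + \frac{\left(x + 4\right) \left(N + x\right)}{2} = -2 + \frac{\left(4 + x\right) \left(N + x\right)}{2}$)
$P{\left(0,3 \right)} \left(-13\right) + 38 = \left(-2 + \frac{0^{2}}{2} + 2 \cdot 3 + 2 \cdot 0 + \frac{1}{2} \cdot 3 \cdot 0\right) \left(-13\right) + 38 = \left(-2 + \frac{1}{2} \cdot 0 + 6 + 0 + 0\right) \left(-13\right) + 38 = \left(-2 + 0 + 6 + 0 + 0\right) \left(-13\right) + 38 = 4 \left(-13\right) + 38 = -52 + 38 = -14$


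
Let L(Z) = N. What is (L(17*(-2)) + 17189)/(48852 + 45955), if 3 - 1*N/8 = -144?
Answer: 18365/94807 ≈ 0.19371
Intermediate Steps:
N = 1176 (N = 24 - 8*(-144) = 24 + 1152 = 1176)
L(Z) = 1176
(L(17*(-2)) + 17189)/(48852 + 45955) = (1176 + 17189)/(48852 + 45955) = 18365/94807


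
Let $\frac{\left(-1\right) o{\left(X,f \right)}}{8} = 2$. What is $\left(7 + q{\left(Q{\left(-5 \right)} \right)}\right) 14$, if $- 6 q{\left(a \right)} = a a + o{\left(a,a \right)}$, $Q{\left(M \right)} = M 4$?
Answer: $-798$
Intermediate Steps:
$Q{\left(M \right)} = 4 M$
$o{\left(X,f \right)} = -16$ ($o{\left(X,f \right)} = \left(-8\right) 2 = -16$)
$q{\left(a \right)} = \frac{8}{3} - \frac{a^{2}}{6}$ ($q{\left(a \right)} = - \frac{a a - 16}{6} = - \frac{a^{2} - 16}{6} = - \frac{-16 + a^{2}}{6} = \frac{8}{3} - \frac{a^{2}}{6}$)
$\left(7 + q{\left(Q{\left(-5 \right)} \right)}\right) 14 = \left(7 + \left(\frac{8}{3} - \frac{\left(4 \left(-5\right)\right)^{2}}{6}\right)\right) 14 = \left(7 + \left(\frac{8}{3} - \frac{\left(-20\right)^{2}}{6}\right)\right) 14 = \left(7 + \left(\frac{8}{3} - \frac{200}{3}\right)\right) 14 = \left(7 - 64\right) 14 = \left(-57\right) 14 = -798$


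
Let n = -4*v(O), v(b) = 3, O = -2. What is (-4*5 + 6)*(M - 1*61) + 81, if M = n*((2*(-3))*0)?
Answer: 935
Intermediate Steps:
n = -12 (n = -4*3 = -12)
M = 0 (M = -12*2*(-3)*0 = -(-72)*0 = -12*0 = 0)
(-4*5 + 6)*(M - 1*61) + 81 = (-4*5 + 6)*(0 - 1*61) + 81 = (-20 + 6)*(0 - 61) + 81 = -14*(-61) + 81 = 854 + 81 = 935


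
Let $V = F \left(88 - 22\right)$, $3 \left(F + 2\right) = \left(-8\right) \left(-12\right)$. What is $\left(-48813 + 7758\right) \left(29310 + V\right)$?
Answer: $-1284610950$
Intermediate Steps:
$F = 30$ ($F = -2 + \frac{\left(-8\right) \left(-12\right)}{3} = -2 + \frac{1}{3} \cdot 96 = -2 + 32 = 30$)
$V = 1980$ ($V = 30 \left(88 - 22\right) = 30 \cdot 66 = 1980$)
$\left(-48813 + 7758\right) \left(29310 + V\right) = \left(-48813 + 7758\right) \left(29310 + 1980\right) = \left(-41055\right) 31290 = -1284610950$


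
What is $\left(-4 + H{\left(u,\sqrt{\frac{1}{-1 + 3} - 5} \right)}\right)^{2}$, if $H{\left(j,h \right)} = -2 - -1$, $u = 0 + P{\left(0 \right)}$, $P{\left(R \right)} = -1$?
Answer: $25$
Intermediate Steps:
$u = -1$ ($u = 0 - 1 = -1$)
$H{\left(j,h \right)} = -1$ ($H{\left(j,h \right)} = -2 + 1 = -1$)
$\left(-4 + H{\left(u,\sqrt{\frac{1}{-1 + 3} - 5} \right)}\right)^{2} = \left(-4 - 1\right)^{2} = \left(-5\right)^{2} = 25$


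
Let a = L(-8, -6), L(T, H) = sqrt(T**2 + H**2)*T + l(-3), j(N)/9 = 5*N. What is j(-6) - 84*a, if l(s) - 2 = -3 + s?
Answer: 6786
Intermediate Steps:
l(s) = -1 + s (l(s) = 2 + (-3 + s) = -1 + s)
j(N) = 45*N (j(N) = 9*(5*N) = 45*N)
L(T, H) = -4 + T*sqrt(H**2 + T**2) (L(T, H) = sqrt(T**2 + H**2)*T + (-1 - 3) = sqrt(H**2 + T**2)*T - 4 = T*sqrt(H**2 + T**2) - 4 = -4 + T*sqrt(H**2 + T**2))
a = -84 (a = -4 - 8*sqrt((-6)**2 + (-8)**2) = -4 - 8*sqrt(36 + 64) = -4 - 8*sqrt(100) = -4 - 8*10 = -4 - 80 = -84)
j(-6) - 84*a = 45*(-6) - 84*(-84) = -270 + 7056 = 6786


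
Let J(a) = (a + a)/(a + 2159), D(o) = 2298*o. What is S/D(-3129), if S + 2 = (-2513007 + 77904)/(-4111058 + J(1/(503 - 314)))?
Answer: 65594506352/335059704798741783 ≈ 1.9577e-7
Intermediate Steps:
J(a) = 2*a/(2159 + a) (J(a) = (2*a)/(2159 + a) = 2*a/(2159 + a))
S = -131189012704/93195857723 (S = -2 + (-2513007 + 77904)/(-4111058 + 2/((503 - 314)*(2159 + 1/(503 - 314)))) = -2 - 2435103/(-4111058 + 2/(189*(2159 + 1/189))) = -2 - 2435103/(-4111058 + 2*(1/189)/(2159 + 1/189)) = -2 - 2435103/(-4111058 + 2*(1/189)/(408052/189)) = -2 - 2435103/(-4111058 + 2*(1/189)*(189/408052)) = -2 - 2435103/(-4111058 + 1/204026) = -2 - 2435103/(-838762719507/204026) = -2 - 2435103*(-204026/838762719507) = -2 + 55202702742/93195857723 = -131189012704/93195857723 ≈ -1.4077)
S/D(-3129) = -131189012704/(93195857723*(2298*(-3129))) = -131189012704/93195857723/(-7190442) = -131189012704/93195857723*(-1/7190442) = 65594506352/335059704798741783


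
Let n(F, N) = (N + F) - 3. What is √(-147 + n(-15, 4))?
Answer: I*√161 ≈ 12.689*I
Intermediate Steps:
n(F, N) = -3 + F + N (n(F, N) = (F + N) - 3 = -3 + F + N)
√(-147 + n(-15, 4)) = √(-147 + (-3 - 15 + 4)) = √(-147 - 14) = √(-161) = I*√161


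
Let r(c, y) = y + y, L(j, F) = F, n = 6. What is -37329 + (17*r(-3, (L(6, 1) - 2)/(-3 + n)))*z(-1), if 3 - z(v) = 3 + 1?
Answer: -111953/3 ≈ -37318.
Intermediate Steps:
z(v) = -1 (z(v) = 3 - (3 + 1) = 3 - 1*4 = 3 - 4 = -1)
r(c, y) = 2*y
-37329 + (17*r(-3, (L(6, 1) - 2)/(-3 + n)))*z(-1) = -37329 + (17*(2*((1 - 2)/(-3 + 6))))*(-1) = -37329 + (17*(2*(-1/3)))*(-1) = -37329 + (17*(2*(-1*⅓)))*(-1) = -37329 + (17*(2*(-⅓)))*(-1) = -37329 + (17*(-⅔))*(-1) = -37329 - 34/3*(-1) = -37329 + 34/3 = -111953/3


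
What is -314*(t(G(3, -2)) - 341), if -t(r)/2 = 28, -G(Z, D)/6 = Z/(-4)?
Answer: 124658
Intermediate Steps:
G(Z, D) = 3*Z/2 (G(Z, D) = -6*Z/(-4) = -6*Z*(-1)/4 = -(-3)*Z/2 = 3*Z/2)
t(r) = -56 (t(r) = -2*28 = -56)
-314*(t(G(3, -2)) - 341) = -314*(-56 - 341) = -314*(-397) = 124658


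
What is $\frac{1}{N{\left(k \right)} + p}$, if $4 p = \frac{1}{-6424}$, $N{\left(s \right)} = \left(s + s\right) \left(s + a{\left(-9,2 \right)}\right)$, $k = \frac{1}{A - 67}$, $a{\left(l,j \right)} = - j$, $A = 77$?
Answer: $- \frac{642400}{244137} \approx -2.6313$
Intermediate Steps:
$k = \frac{1}{10}$ ($k = \frac{1}{77 - 67} = \frac{1}{10} \approx 0.1$)
$N{\left(s \right)} = 2 s \left(-2 + s\right)$ ($N{\left(s \right)} = \left(s + s\right) \left(s - 2\right) = 2 s \left(s - 2\right) = 2 s \left(-2 + s\right)$)
$p = - \frac{1}{25696}$ ($p = \frac{1}{4 \left(-6424\right)} = \frac{1}{4} \left(- \frac{1}{6424}\right) = - \frac{1}{25696} \approx -3.8917 \cdot 10^{-5}$)
$\frac{1}{N{\left(k \right)} + p} = \frac{1}{2 \cdot \frac{1}{10} \left(-2 + \frac{1}{10}\right) - \frac{1}{25696}} = \frac{1}{2 \cdot \frac{1}{10} \left(- \frac{19}{10}\right) - \frac{1}{25696}} = \frac{1}{- \frac{19}{50} - \frac{1}{25696}} = \frac{1}{- \frac{244137}{642400}} = - \frac{642400}{244137}$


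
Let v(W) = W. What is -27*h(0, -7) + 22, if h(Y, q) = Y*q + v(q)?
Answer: 211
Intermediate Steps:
h(Y, q) = q + Y*q (h(Y, q) = Y*q + q = q + Y*q)
-27*h(0, -7) + 22 = -(-189)*(1 + 0) + 22 = -(-189) + 22 = -27*(-7) + 22 = 189 + 22 = 211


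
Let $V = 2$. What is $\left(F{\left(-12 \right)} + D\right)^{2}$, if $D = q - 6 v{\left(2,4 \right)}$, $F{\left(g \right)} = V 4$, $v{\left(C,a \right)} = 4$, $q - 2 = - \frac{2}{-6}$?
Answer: $\frac{1681}{9} \approx 186.78$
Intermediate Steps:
$q = \frac{7}{3}$ ($q = 2 - \frac{2}{-6} = 2 - - \frac{1}{3} = 2 + \frac{1}{3} = \frac{7}{3} \approx 2.3333$)
$F{\left(g \right)} = 8$ ($F{\left(g \right)} = 2 \cdot 4 = 8$)
$D = - \frac{65}{3}$ ($D = \frac{7}{3} - 24 = - \frac{65}{3} \approx -21.667$)
$\left(F{\left(-12 \right)} + D\right)^{2} = \left(8 - \frac{65}{3}\right)^{2} = \left(- \frac{41}{3}\right)^{2} = \frac{1681}{9}$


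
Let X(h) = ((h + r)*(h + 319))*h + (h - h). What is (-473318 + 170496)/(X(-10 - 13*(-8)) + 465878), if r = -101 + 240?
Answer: -151411/4755702 ≈ -0.031838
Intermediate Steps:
r = 139
X(h) = h*(139 + h)*(319 + h) (X(h) = ((h + 139)*(h + 319))*h + (h - h) = ((139 + h)*(319 + h))*h + 0 = h*(139 + h)*(319 + h) + 0 = h*(139 + h)*(319 + h))
(-473318 + 170496)/(X(-10 - 13*(-8)) + 465878) = (-473318 + 170496)/((-10 - 13*(-8))*(44341 + (-10 - 13*(-8))² + 458*(-10 - 13*(-8))) + 465878) = -302822/((-10 + 104)*(44341 + (-10 + 104)² + 458*(-10 + 104)) + 465878) = -302822/(94*(44341 + 94² + 458*94) + 465878) = -302822/(94*(44341 + 8836 + 43052) + 465878) = -302822/(94*96229 + 465878) = -302822/(9045526 + 465878) = -302822/9511404 = -302822*1/9511404 = -151411/4755702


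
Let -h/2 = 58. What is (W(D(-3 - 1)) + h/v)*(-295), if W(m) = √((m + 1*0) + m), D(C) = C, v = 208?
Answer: 8555/52 - 590*I*√2 ≈ 164.52 - 834.39*I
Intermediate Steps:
h = -116 (h = -2*58 = -116)
W(m) = √2*√m (W(m) = √((m + 0) + m) = √(m + m) = √(2*m) = √2*√m)
(W(D(-3 - 1)) + h/v)*(-295) = (√2*√(-3 - 1) - 116/208)*(-295) = (√2*√(-4) - 116*1/208)*(-295) = (√2*(2*I) - 29/52)*(-295) = (2*I*√2 - 29/52)*(-295) = (-29/52 + 2*I*√2)*(-295) = 8555/52 - 590*I*√2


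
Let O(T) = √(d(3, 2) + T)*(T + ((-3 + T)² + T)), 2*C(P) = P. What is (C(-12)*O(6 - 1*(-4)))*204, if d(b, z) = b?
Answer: -84456*√13 ≈ -3.0451e+5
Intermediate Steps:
C(P) = P/2
O(T) = √(3 + T)*((-3 + T)² + 2*T) (O(T) = √(3 + T)*(T + ((-3 + T)² + T)) = √(3 + T)*(T + (T + (-3 + T)²)) = √(3 + T)*((-3 + T)² + 2*T))
(C(-12)*O(6 - 1*(-4)))*204 = (((½)*(-12))*(√(3 + (6 - 1*(-4)))*((-3 + (6 - 1*(-4)))² + 2*(6 - 1*(-4)))))*204 = -6*√(3 + (6 + 4))*((-3 + (6 + 4))² + 2*(6 + 4))*204 = -6*√(3 + 10)*((-3 + 10)² + 2*10)*204 = -6*√13*(7² + 20)*204 = -6*√13*(49 + 20)*204 = -6*√13*69*204 = -414*√13*204 = -84456*√13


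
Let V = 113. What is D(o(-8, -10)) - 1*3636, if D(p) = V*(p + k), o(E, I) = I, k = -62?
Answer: -11772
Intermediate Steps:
D(p) = -7006 + 113*p (D(p) = 113*(p - 62) = 113*(-62 + p) = -7006 + 113*p)
D(o(-8, -10)) - 1*3636 = (-7006 + 113*(-10)) - 1*3636 = (-7006 - 1130) - 3636 = -8136 - 3636 = -11772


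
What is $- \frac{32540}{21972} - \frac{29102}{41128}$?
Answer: $- \frac{247216783}{112958052} \approx -2.1886$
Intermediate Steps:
$- \frac{32540}{21972} - \frac{29102}{41128} = \left(-32540\right) \frac{1}{21972} - \frac{14551}{20564} = - \frac{8135}{5493} - \frac{14551}{20564} = - \frac{247216783}{112958052}$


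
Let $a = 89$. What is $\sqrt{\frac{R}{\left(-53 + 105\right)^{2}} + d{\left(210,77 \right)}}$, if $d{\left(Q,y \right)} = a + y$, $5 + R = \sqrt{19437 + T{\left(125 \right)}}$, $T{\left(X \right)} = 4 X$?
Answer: $\frac{\sqrt{448859 + \sqrt{19937}}}{52} \approx 12.886$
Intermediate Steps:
$R = -5 + \sqrt{19937}$ ($R = -5 + \sqrt{19437 + 4 \cdot 125} = -5 + \sqrt{19437 + 500} = -5 + \sqrt{19937} \approx 136.2$)
$d{\left(Q,y \right)} = 89 + y$
$\sqrt{\frac{R}{\left(-53 + 105\right)^{2}} + d{\left(210,77 \right)}} = \sqrt{\frac{-5 + \sqrt{19937}}{\left(-53 + 105\right)^{2}} + \left(89 + 77\right)} = \sqrt{\frac{-5 + \sqrt{19937}}{52^{2}} + 166} = \sqrt{\frac{-5 + \sqrt{19937}}{2704} + 166} = \sqrt{\left(-5 + \sqrt{19937}\right) \frac{1}{2704} + 166} = \sqrt{\left(- \frac{5}{2704} + \frac{\sqrt{19937}}{2704}\right) + 166} = \sqrt{\frac{448859}{2704} + \frac{\sqrt{19937}}{2704}}$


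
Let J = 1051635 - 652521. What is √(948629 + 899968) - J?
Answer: -399114 + √1848597 ≈ -3.9775e+5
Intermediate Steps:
J = 399114
√(948629 + 899968) - J = √(948629 + 899968) - 1*399114 = √1848597 - 399114 = -399114 + √1848597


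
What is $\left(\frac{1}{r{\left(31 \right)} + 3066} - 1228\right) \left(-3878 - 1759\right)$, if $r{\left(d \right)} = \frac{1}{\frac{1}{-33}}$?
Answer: $\frac{6998378717}{1011} \approx 6.9222 \cdot 10^{6}$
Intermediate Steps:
$r{\left(d \right)} = -33$ ($r{\left(d \right)} = \frac{1}{- \frac{1}{33}} = -33$)
$\left(\frac{1}{r{\left(31 \right)} + 3066} - 1228\right) \left(-3878 - 1759\right) = \left(\frac{1}{-33 + 3066} - 1228\right) \left(-3878 - 1759\right) = \left(\frac{1}{3033} - 1228\right) \left(-5637\right) = \left(- \frac{3724523}{3033}\right) \left(-5637\right) = \frac{6998378717}{1011}$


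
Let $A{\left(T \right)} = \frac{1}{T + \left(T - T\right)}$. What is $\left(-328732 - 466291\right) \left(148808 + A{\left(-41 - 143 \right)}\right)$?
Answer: $- \frac{21768263200433}{184} \approx -1.1831 \cdot 10^{11}$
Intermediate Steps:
$A{\left(T \right)} = \frac{1}{T}$ ($A{\left(T \right)} = \frac{1}{T + 0} = \frac{1}{T}$)
$\left(-328732 - 466291\right) \left(148808 + A{\left(-41 - 143 \right)}\right) = \left(-328732 - 466291\right) \left(148808 + \frac{1}{-41 - 143}\right) = - 795023 \left(148808 + \frac{1}{-184}\right) = - 795023 \left(148808 - \frac{1}{184}\right) = \left(-795023\right) \frac{27380671}{184} = - \frac{21768263200433}{184}$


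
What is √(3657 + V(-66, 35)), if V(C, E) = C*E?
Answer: √1347 ≈ 36.701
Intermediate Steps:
√(3657 + V(-66, 35)) = √(3657 - 66*35) = √(3657 - 2310) = √1347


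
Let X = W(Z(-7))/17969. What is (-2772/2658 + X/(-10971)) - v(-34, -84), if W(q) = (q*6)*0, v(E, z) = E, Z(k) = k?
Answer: 14600/443 ≈ 32.957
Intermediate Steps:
W(q) = 0 (W(q) = (6*q)*0 = 0)
X = 0 (X = 0/17969 = 0*(1/17969) = 0)
(-2772/2658 + X/(-10971)) - v(-34, -84) = (-2772/2658 + 0/(-10971)) - 1*(-34) = (-2772*1/2658 + 0*(-1/10971)) + 34 = (-462/443 + 0) + 34 = -462/443 + 34 = 14600/443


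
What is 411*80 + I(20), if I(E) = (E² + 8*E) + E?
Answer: 33460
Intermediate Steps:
I(E) = E² + 9*E
411*80 + I(20) = 411*80 + 20*(9 + 20) = 32880 + 20*29 = 32880 + 580 = 33460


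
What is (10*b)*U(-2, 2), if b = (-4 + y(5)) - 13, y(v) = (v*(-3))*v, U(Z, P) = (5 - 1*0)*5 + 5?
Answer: -27600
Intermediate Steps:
U(Z, P) = 30 (U(Z, P) = (5 + 0)*5 + 5 = 5*5 + 5 = 25 + 5 = 30)
y(v) = -3*v**2 (y(v) = (-3*v)*v = -3*v**2)
b = -92 (b = (-4 - 3*5**2) - 13 = (-4 - 3*25) - 13 = (-4 - 75) - 13 = -79 - 13 = -92)
(10*b)*U(-2, 2) = (10*(-92))*30 = -920*30 = -27600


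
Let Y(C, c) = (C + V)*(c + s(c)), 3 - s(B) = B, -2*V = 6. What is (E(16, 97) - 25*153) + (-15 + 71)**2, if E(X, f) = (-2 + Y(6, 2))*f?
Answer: -10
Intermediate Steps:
V = -3 (V = -1/2*6 = -3)
s(B) = 3 - B
Y(C, c) = -9 + 3*C (Y(C, c) = (C - 3)*(c + (3 - c)) = (-3 + C)*3 = -9 + 3*C)
E(X, f) = 7*f (E(X, f) = (-2 + (-9 + 3*6))*f = (-2 + (-9 + 18))*f = (-2 + 9)*f = 7*f)
(E(16, 97) - 25*153) + (-15 + 71)**2 = (7*97 - 25*153) + (-15 + 71)**2 = (679 - 3825) + 56**2 = -3146 + 3136 = -10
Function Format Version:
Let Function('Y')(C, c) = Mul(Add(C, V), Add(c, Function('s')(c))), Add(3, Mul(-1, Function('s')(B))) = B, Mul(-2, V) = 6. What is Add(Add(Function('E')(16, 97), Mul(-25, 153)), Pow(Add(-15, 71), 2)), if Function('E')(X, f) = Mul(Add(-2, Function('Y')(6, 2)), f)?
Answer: -10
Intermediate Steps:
V = -3 (V = Mul(Rational(-1, 2), 6) = -3)
Function('s')(B) = Add(3, Mul(-1, B))
Function('Y')(C, c) = Add(-9, Mul(3, C)) (Function('Y')(C, c) = Mul(Add(C, -3), Add(c, Add(3, Mul(-1, c)))) = Mul(Add(-3, C), 3) = Add(-9, Mul(3, C)))
Function('E')(X, f) = Mul(7, f) (Function('E')(X, f) = Mul(Add(-2, Add(-9, Mul(3, 6))), f) = Mul(Add(-2, Add(-9, 18)), f) = Mul(Add(-2, 9), f) = Mul(7, f))
Add(Add(Function('E')(16, 97), Mul(-25, 153)), Pow(Add(-15, 71), 2)) = Add(Add(Mul(7, 97), Mul(-25, 153)), Pow(Add(-15, 71), 2)) = Add(Add(679, -3825), Pow(56, 2)) = Add(-3146, 3136) = -10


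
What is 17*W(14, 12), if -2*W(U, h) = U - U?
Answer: 0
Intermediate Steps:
W(U, h) = 0 (W(U, h) = -(U - U)/2 = -½*0 = 0)
17*W(14, 12) = 17*0 = 0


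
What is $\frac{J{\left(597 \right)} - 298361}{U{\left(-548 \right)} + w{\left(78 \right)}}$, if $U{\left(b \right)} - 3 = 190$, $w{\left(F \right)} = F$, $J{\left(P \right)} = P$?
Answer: $- \frac{297764}{271} \approx -1098.8$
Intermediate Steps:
$U{\left(b \right)} = 193$ ($U{\left(b \right)} = 3 + 190 = 193$)
$\frac{J{\left(597 \right)} - 298361}{U{\left(-548 \right)} + w{\left(78 \right)}} = \frac{597 - 298361}{193 + 78} = - \frac{297764}{271}$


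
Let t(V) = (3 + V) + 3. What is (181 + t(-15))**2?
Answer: 29584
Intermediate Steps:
t(V) = 6 + V
(181 + t(-15))**2 = (181 + (6 - 15))**2 = (181 - 9)**2 = 172**2 = 29584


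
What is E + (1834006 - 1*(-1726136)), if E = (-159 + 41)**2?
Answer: 3574066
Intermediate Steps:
E = 13924 (E = (-118)**2 = 13924)
E + (1834006 - 1*(-1726136)) = 13924 + (1834006 - 1*(-1726136)) = 13924 + (1834006 + 1726136) = 13924 + 3560142 = 3574066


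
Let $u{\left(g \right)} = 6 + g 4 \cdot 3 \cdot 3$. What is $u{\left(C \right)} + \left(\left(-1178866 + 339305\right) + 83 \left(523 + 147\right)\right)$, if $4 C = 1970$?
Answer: $-766215$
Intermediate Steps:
$C = \frac{985}{2}$ ($C = \frac{1}{4} \cdot 1970 = \frac{985}{2} \approx 492.5$)
$u{\left(g \right)} = 6 + 36 g$ ($u{\left(g \right)} = 6 + g 12 \cdot 3 = 6 + g 36 = 6 + 36 g$)
$u{\left(C \right)} + \left(\left(-1178866 + 339305\right) + 83 \left(523 + 147\right)\right) = \left(6 + 36 \cdot \frac{985}{2}\right) + \left(\left(-1178866 + 339305\right) + 83 \left(523 + 147\right)\right) = \left(6 + 17730\right) + \left(-839561 + 83 \cdot 670\right) = 17736 + \left(-839561 + 55610\right) = 17736 - 783951 = -766215$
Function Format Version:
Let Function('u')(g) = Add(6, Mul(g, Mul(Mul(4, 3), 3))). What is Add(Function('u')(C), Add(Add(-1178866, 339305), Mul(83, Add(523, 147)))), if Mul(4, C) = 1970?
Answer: -766215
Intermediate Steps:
C = Rational(985, 2) (C = Mul(Rational(1, 4), 1970) = Rational(985, 2) ≈ 492.50)
Function('u')(g) = Add(6, Mul(36, g)) (Function('u')(g) = Add(6, Mul(g, Mul(12, 3))) = Add(6, Mul(g, 36)) = Add(6, Mul(36, g)))
Add(Function('u')(C), Add(Add(-1178866, 339305), Mul(83, Add(523, 147)))) = Add(Add(6, Mul(36, Rational(985, 2))), Add(Add(-1178866, 339305), Mul(83, Add(523, 147)))) = Add(Add(6, 17730), Add(-839561, Mul(83, 670))) = Add(17736, Add(-839561, 55610)) = Add(17736, -783951) = -766215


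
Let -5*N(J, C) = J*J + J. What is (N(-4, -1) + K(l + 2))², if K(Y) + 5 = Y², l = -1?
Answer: 1024/25 ≈ 40.960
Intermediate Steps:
N(J, C) = -J/5 - J²/5 (N(J, C) = -(J*J + J)/5 = -(J² + J)/5 = -(J + J²)/5 = -J/5 - J²/5)
K(Y) = -5 + Y²
(N(-4, -1) + K(l + 2))² = (-⅕*(-4)*(1 - 4) + (-5 + (-1 + 2)²))² = (-⅕*(-4)*(-3) + (-5 + 1²))² = (-12/5 + (-5 + 1))² = (-12/5 - 4)² = (-32/5)² = 1024/25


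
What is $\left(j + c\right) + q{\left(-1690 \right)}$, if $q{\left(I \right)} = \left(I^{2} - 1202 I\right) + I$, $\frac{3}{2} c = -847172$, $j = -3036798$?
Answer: $\frac{3852632}{3} \approx 1.2842 \cdot 10^{6}$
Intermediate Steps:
$c = - \frac{1694344}{3}$ ($c = \frac{2}{3} \left(-847172\right) = - \frac{1694344}{3} \approx -5.6478 \cdot 10^{5}$)
$q{\left(I \right)} = I^{2} - 1201 I$
$\left(j + c\right) + q{\left(-1690 \right)} = \left(-3036798 - \frac{1694344}{3}\right) - 1690 \left(-1201 - 1690\right) = - \frac{10804738}{3} - -4885790 = - \frac{10804738}{3} + 4885790 = \frac{3852632}{3}$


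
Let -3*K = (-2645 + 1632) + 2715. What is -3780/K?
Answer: 5670/851 ≈ 6.6628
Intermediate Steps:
K = -1702/3 (K = -((-2645 + 1632) + 2715)/3 = -(-1013 + 2715)/3 = -1/3*1702 = -1702/3 ≈ -567.33)
-3780/K = -3780/(-1702/3) = -3780*(-3/1702) = 5670/851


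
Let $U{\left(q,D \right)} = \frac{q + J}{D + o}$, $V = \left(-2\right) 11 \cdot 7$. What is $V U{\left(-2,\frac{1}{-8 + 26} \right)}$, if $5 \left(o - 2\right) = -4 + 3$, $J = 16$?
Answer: $- \frac{194040}{167} \approx -1161.9$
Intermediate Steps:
$V = -154$ ($V = \left(-22\right) 7 = -154$)
$o = \frac{9}{5}$ ($o = 2 + \frac{-4 + 3}{5} = 2 + \frac{1}{5} \left(-1\right) = 2 - \frac{1}{5} = \frac{9}{5} \approx 1.8$)
$U{\left(q,D \right)} = \frac{16 + q}{\frac{9}{5} + D}$ ($U{\left(q,D \right)} = \frac{q + 16}{D + \frac{9}{5}} = \frac{16 + q}{\frac{9}{5} + D}$)
$V U{\left(-2,\frac{1}{-8 + 26} \right)} = - 154 \frac{5 \left(16 - 2\right)}{9 + \frac{5}{-8 + 26}} = - 154 \cdot 5 \frac{1}{9 + \frac{5}{18}} \cdot 14 = - 154 \cdot 5 \frac{1}{\frac{167}{18}} \cdot 14 = - 154 \cdot 5 \cdot \frac{18}{167} \cdot 14 = \left(-154\right) \frac{1260}{167} = - \frac{194040}{167}$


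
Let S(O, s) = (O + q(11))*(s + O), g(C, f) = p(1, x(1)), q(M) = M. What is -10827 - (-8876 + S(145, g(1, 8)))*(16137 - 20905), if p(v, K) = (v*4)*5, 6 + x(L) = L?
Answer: 80396725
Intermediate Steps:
x(L) = -6 + L
p(v, K) = 20*v (p(v, K) = (4*v)*5 = 20*v)
g(C, f) = 20 (g(C, f) = 20*1 = 20)
S(O, s) = (11 + O)*(O + s) (S(O, s) = (O + 11)*(s + O) = (11 + O)*(O + s))
-10827 - (-8876 + S(145, g(1, 8)))*(16137 - 20905) = -10827 - (-8876 + (145² + 11*145 + 11*20 + 145*20))*(16137 - 20905) = -10827 - (-8876 + (21025 + 1595 + 220 + 2900))*(-4768) = -10827 - (-8876 + 25740)*(-4768) = -10827 - 16864*(-4768) = -10827 - 1*(-80407552) = -10827 + 80407552 = 80396725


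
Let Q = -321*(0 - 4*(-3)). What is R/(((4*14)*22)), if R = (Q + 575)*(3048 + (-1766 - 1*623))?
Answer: -2159543/1232 ≈ -1752.9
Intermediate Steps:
Q = -3852 (Q = -321*(0 + 12) = -321*12 = -3852)
R = -2159543 (R = (-3852 + 575)*(3048 + (-1766 - 1*623)) = -3277*(3048 + (-1766 - 623)) = -3277*(3048 - 2389) = -3277*659 = -2159543)
R/(((4*14)*22)) = -2159543/((4*14)*22) = -2159543/(56*22) = -2159543/1232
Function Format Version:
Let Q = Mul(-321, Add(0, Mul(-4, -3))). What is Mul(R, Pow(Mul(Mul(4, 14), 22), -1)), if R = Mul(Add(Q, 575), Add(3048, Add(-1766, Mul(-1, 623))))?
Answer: Rational(-2159543, 1232) ≈ -1752.9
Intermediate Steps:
Q = -3852 (Q = Mul(-321, Add(0, 12)) = Mul(-321, 12) = -3852)
R = -2159543 (R = Mul(Add(-3852, 575), Add(3048, Add(-1766, Mul(-1, 623)))) = Mul(-3277, Add(3048, Add(-1766, -623))) = Mul(-3277, Add(3048, -2389)) = Mul(-3277, 659) = -2159543)
Mul(R, Pow(Mul(Mul(4, 14), 22), -1)) = Mul(-2159543, Pow(Mul(Mul(4, 14), 22), -1)) = Mul(-2159543, Pow(Mul(56, 22), -1)) = Mul(-2159543, Pow(1232, -1)) = Mul(-2159543, Rational(1, 1232)) = Rational(-2159543, 1232)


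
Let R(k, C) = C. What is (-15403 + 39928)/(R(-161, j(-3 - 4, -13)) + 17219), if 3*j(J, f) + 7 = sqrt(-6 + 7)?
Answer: 2725/1913 ≈ 1.4245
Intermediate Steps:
j(J, f) = -2 (j(J, f) = -7/3 + sqrt(-6 + 7)/3 = -7/3 + sqrt(1)/3 = -7/3 + (1/3)*1 = -7/3 + 1/3 = -2)
(-15403 + 39928)/(R(-161, j(-3 - 4, -13)) + 17219) = (-15403 + 39928)/(-2 + 17219) = 24525/17217 = 24525*(1/17217) = 2725/1913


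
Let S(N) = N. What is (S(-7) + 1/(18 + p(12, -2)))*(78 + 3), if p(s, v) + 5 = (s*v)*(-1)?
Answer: -20898/37 ≈ -564.81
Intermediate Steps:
p(s, v) = -5 - s*v (p(s, v) = -5 + (s*v)*(-1) = -5 - s*v)
(S(-7) + 1/(18 + p(12, -2)))*(78 + 3) = (-7 + 1/(18 + (-5 - 1*12*(-2))))*(78 + 3) = (-7 + 1/(18 + (-5 + 24)))*81 = (-7 + 1/(18 + 19))*81 = (-7 + 1/37)*81 = -258/37*81 = -20898/37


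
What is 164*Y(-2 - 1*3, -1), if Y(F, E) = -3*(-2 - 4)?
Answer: 2952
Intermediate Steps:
Y(F, E) = 18 (Y(F, E) = -3*(-6) = 18)
164*Y(-2 - 1*3, -1) = 164*18 = 2952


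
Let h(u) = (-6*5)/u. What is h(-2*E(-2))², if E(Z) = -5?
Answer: 9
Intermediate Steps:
h(u) = -30/u
h(-2*E(-2))² = (-30/((-2*(-5))))² = (-30/10)² = (-30*⅒)² = (-3)² = 9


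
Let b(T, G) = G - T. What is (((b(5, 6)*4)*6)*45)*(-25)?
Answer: -27000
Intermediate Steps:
(((b(5, 6)*4)*6)*45)*(-25) = ((((6 - 1*5)*4)*6)*45)*(-25) = ((((6 - 5)*4)*6)*45)*(-25) = (((1*4)*6)*45)*(-25) = ((4*6)*45)*(-25) = (24*45)*(-25) = 1080*(-25) = -27000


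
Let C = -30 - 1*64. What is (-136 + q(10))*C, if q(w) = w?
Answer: 11844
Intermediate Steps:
C = -94 (C = -30 - 64 = -94)
(-136 + q(10))*C = (-136 + 10)*(-94) = -126*(-94) = 11844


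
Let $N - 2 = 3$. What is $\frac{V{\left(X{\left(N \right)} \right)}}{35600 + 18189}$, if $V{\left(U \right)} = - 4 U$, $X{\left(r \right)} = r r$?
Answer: $- \frac{100}{53789} \approx -0.0018591$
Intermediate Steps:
$N = 5$ ($N = 2 + 3 = 5$)
$X{\left(r \right)} = r^{2}$
$\frac{V{\left(X{\left(N \right)} \right)}}{35600 + 18189} = \frac{\left(-4\right) 5^{2}}{35600 + 18189} = \frac{\left(-4\right) 25}{53789} = \left(-100\right) \frac{1}{53789} = - \frac{100}{53789}$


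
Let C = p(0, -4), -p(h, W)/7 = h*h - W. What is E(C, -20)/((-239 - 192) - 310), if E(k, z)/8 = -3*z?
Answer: -160/247 ≈ -0.64777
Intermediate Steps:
p(h, W) = -7*h**2 + 7*W (p(h, W) = -7*(h*h - W) = -7*(h**2 - W) = -7*h**2 + 7*W)
C = -28 (C = -7*0**2 + 7*(-4) = -7*0 - 28 = 0 - 28 = -28)
E(k, z) = -24*z (E(k, z) = 8*(-3*z) = -24*z)
E(C, -20)/((-239 - 192) - 310) = (-24*(-20))/((-239 - 192) - 310) = 480/(-431 - 310) = 480/(-741) = 480*(-1/741) = -160/247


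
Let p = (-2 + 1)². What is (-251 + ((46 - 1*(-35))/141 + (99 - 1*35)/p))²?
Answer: 76772644/2209 ≈ 34755.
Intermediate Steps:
p = 1 (p = (-1)² = 1)
(-251 + ((46 - 1*(-35))/141 + (99 - 1*35)/p))² = (-251 + ((46 - 1*(-35))/141 + (99 - 1*35)/1))² = (-251 + ((46 + 35)*(1/141) + (99 - 35)*1))² = (-251 + (81*(1/141) + 64*1))² = (-251 + (27/47 + 64))² = (-251 + 3035/47)² = (-8762/47)² = 76772644/2209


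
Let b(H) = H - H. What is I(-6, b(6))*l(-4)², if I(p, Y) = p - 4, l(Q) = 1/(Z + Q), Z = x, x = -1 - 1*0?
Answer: -⅖ ≈ -0.40000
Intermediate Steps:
x = -1 (x = -1 + 0 = -1)
Z = -1
b(H) = 0
l(Q) = 1/(-1 + Q)
I(p, Y) = -4 + p
I(-6, b(6))*l(-4)² = (-4 - 6)*(1/(-1 - 4))² = -10*(1/(-5))² = -10*(-⅕)² = -10*1/25 = -⅖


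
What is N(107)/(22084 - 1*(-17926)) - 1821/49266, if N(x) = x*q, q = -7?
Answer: -9146537/164261055 ≈ -0.055683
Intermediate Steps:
N(x) = -7*x (N(x) = x*(-7) = -7*x)
N(107)/(22084 - 1*(-17926)) - 1821/49266 = (-7*107)/(22084 - 1*(-17926)) - 1821/49266 = -749/(22084 + 17926) - 1821*1/49266 = -749/40010 - 607/16422 = -9146537/164261055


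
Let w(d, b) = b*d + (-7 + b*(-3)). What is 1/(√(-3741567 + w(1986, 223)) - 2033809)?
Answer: -2033809/4136382347846 - I*√3299365/4136382347846 ≈ -4.9169e-7 - 4.3913e-10*I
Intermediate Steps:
w(d, b) = -7 - 3*b + b*d (w(d, b) = b*d + (-7 - 3*b) = -7 - 3*b + b*d)
1/(√(-3741567 + w(1986, 223)) - 2033809) = 1/(√(-3741567 + (-7 - 3*223 + 223*1986)) - 2033809) = 1/(√(-3741567 + (-7 - 669 + 442878)) - 2033809) = 1/(√(-3741567 + 442202) - 2033809) = 1/(√(-3299365) - 2033809) = 1/(I*√3299365 - 2033809) = 1/(-2033809 + I*√3299365)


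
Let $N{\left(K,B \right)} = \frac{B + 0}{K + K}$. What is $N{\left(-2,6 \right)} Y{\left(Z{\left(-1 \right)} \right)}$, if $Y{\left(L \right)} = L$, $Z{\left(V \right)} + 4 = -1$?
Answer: $\frac{15}{2} \approx 7.5$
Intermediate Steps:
$N{\left(K,B \right)} = \frac{B}{2 K}$
$Z{\left(V \right)} = -5$ ($Z{\left(V \right)} = -4 - 1 = -5$)
$N{\left(-2,6 \right)} Y{\left(Z{\left(-1 \right)} \right)} = \frac{1}{2} \cdot 6 \frac{1}{-2} \left(-5\right) = \frac{1}{2} \cdot 6 \left(- \frac{1}{2}\right) \left(-5\right) = \left(- \frac{3}{2}\right) \left(-5\right) = \frac{15}{2}$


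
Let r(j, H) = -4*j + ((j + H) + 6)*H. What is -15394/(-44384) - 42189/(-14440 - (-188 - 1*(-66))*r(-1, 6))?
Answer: 245417647/32733200 ≈ 7.4975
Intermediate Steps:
r(j, H) = -4*j + H*(6 + H + j) (r(j, H) = -4*j + ((H + j) + 6)*H = -4*j + (6 + H + j)*H = -4*j + H*(6 + H + j))
-15394/(-44384) - 42189/(-14440 - (-188 - 1*(-66))*r(-1, 6)) = -15394/(-44384) - 42189/(-14440 - (-188 - 1*(-66))*(6**2 - 4*(-1) + 6*6 + 6*(-1))) = -15394*(-1/44384) - 42189/(-14440 - (-188 + 66)*(36 + 4 + 36 - 6)) = 7697/22192 - 42189/(-14440 - (-122)*70) = 7697/22192 - 42189/(-14440 - 1*(-8540)) = 7697/22192 - 42189/(-14440 + 8540) = 7697/22192 - 42189/(-5900) = 7697/22192 - 42189*(-1/5900) = 7697/22192 + 42189/5900 = 245417647/32733200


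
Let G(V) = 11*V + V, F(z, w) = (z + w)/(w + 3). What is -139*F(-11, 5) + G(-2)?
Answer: 321/4 ≈ 80.250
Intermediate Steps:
F(z, w) = (w + z)/(3 + w)
G(V) = 12*V
-139*F(-11, 5) + G(-2) = -139*(5 - 11)/(3 + 5) + 12*(-2) = -139*(-6)/8 - 24 = -139*(-¾) - 24 = 417/4 - 24 = 321/4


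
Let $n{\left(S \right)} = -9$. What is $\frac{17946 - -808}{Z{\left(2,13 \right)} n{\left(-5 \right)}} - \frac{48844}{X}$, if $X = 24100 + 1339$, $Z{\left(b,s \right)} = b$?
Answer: $- \frac{238981099}{228951} \approx -1043.8$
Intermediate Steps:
$X = 25439$
$\frac{17946 - -808}{Z{\left(2,13 \right)} n{\left(-5 \right)}} - \frac{48844}{X} = \frac{17946 - -808}{2 \left(-9\right)} - \frac{48844}{25439} = \frac{17946 + 808}{-18} - \frac{48844}{25439} = 18754 \left(- \frac{1}{18}\right) - \frac{48844}{25439} = - \frac{9377}{9} - \frac{48844}{25439} = - \frac{238981099}{228951}$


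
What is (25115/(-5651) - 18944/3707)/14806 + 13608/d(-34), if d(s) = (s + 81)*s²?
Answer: 1052445266738117/4212901828547786 ≈ 0.24981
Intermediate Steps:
d(s) = s²*(81 + s) (d(s) = (81 + s)*s² = s²*(81 + s))
(25115/(-5651) - 18944/3707)/14806 + 13608/d(-34) = (25115/(-5651) - 18944/3707)/14806 + 13608/(((-34)²*(81 - 34))) = (25115*(-1/5651) - 18944*1/3707)*(1/14806) + 13608/((1156*47)) = (-25115/5651 - 18944/3707)*(1/14806) + 13608/54332 = -200153849/20948257*1/14806 + 13608*(1/54332) = -200153849/310159893142 + 3402/13583 = 1052445266738117/4212901828547786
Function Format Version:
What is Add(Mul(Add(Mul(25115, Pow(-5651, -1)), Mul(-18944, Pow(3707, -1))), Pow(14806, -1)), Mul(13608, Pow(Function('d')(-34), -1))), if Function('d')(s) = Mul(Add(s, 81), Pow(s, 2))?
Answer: Rational(1052445266738117, 4212901828547786) ≈ 0.24981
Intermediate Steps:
Function('d')(s) = Mul(Pow(s, 2), Add(81, s)) (Function('d')(s) = Mul(Add(81, s), Pow(s, 2)) = Mul(Pow(s, 2), Add(81, s)))
Add(Mul(Add(Mul(25115, Pow(-5651, -1)), Mul(-18944, Pow(3707, -1))), Pow(14806, -1)), Mul(13608, Pow(Function('d')(-34), -1))) = Add(Mul(Add(Mul(25115, Pow(-5651, -1)), Mul(-18944, Pow(3707, -1))), Pow(14806, -1)), Mul(13608, Pow(Mul(Pow(-34, 2), Add(81, -34)), -1))) = Add(Mul(Add(Mul(25115, Rational(-1, 5651)), Mul(-18944, Rational(1, 3707))), Rational(1, 14806)), Mul(13608, Pow(Mul(1156, 47), -1))) = Add(Mul(Add(Rational(-25115, 5651), Rational(-18944, 3707)), Rational(1, 14806)), Mul(13608, Pow(54332, -1))) = Add(Mul(Rational(-200153849, 20948257), Rational(1, 14806)), Mul(13608, Rational(1, 54332))) = Add(Rational(-200153849, 310159893142), Rational(3402, 13583)) = Rational(1052445266738117, 4212901828547786)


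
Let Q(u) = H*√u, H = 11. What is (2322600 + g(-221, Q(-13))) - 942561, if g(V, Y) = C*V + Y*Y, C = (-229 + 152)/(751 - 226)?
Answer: 103387381/75 ≈ 1.3785e+6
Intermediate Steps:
C = -11/75 (C = -77/525 = -77*1/525 = -11/75 ≈ -0.14667)
Q(u) = 11*√u
g(V, Y) = Y² - 11*V/75 (g(V, Y) = -11*V/75 + Y*Y = -11*V/75 + Y² = Y² - 11*V/75)
(2322600 + g(-221, Q(-13))) - 942561 = (2322600 + ((11*√(-13))² - 11/75*(-221))) - 942561 = (2322600 + ((11*(I*√13))² + 2431/75)) - 942561 = (2322600 + ((11*I*√13)² + 2431/75)) - 942561 = (2322600 + (-1573 + 2431/75)) - 942561 = (2322600 - 115544/75) - 942561 = 174079456/75 - 942561 = 103387381/75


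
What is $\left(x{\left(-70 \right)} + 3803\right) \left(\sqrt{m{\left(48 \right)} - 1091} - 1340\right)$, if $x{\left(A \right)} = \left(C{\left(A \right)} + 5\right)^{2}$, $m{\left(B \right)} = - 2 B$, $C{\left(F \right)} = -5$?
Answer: $-5096020 + 3803 i \sqrt{1187} \approx -5.096 \cdot 10^{6} + 1.3102 \cdot 10^{5} i$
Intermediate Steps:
$x{\left(A \right)} = 0$ ($x{\left(A \right)} = \left(-5 + 5\right)^{2} = 0^{2} = 0$)
$\left(x{\left(-70 \right)} + 3803\right) \left(\sqrt{m{\left(48 \right)} - 1091} - 1340\right) = \left(0 + 3803\right) \left(\sqrt{\left(-2\right) 48 - 1091} - 1340\right) = 3803 \left(\sqrt{-96 - 1091} - 1340\right) = 3803 \left(\sqrt{-1187} - 1340\right) = 3803 \left(i \sqrt{1187} - 1340\right) = 3803 \left(-1340 + i \sqrt{1187}\right) = -5096020 + 3803 i \sqrt{1187}$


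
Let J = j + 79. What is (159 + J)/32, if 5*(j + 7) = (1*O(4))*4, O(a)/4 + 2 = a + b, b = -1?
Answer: 1171/160 ≈ 7.3187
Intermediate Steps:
O(a) = -12 + 4*a (O(a) = -8 + 4*(a - 1) = -8 + 4*(-1 + a) = -8 + (-4 + 4*a) = -12 + 4*a)
j = -19/5 (j = -7 + ((1*(-12 + 4*4))*4)/5 = -7 + ((1*(-12 + 16))*4)/5 = -7 + ((1*4)*4)/5 = -7 + (4*4)/5 = -7 + (1/5)*16 = -7 + 16/5 = -19/5 ≈ -3.8000)
J = 376/5 (J = -19/5 + 79 = 376/5 ≈ 75.200)
(159 + J)/32 = (159 + 376/5)/32 = (1171/5)*(1/32) = 1171/160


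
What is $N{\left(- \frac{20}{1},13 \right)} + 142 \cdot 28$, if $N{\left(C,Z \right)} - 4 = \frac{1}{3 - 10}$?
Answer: $\frac{27859}{7} \approx 3979.9$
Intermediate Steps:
$N{\left(C,Z \right)} = \frac{27}{7}$ ($N{\left(C,Z \right)} = 4 + \frac{1}{3 - 10} = 4 + \frac{1}{-7} = 4 - \frac{1}{7} = \frac{27}{7}$)
$N{\left(- \frac{20}{1},13 \right)} + 142 \cdot 28 = \frac{27}{7} + 142 \cdot 28 = \frac{27}{7} + 3976 = \frac{27859}{7}$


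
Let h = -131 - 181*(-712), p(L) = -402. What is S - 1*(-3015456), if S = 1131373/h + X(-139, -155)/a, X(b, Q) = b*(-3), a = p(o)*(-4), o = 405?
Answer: 208082696311183/69005176 ≈ 3.0155e+6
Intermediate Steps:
a = 1608 (a = -402*(-4) = 1608)
h = 128741 (h = -131 + 128872 = 128741)
X(b, Q) = -3*b
S = 624310927/69005176 (S = 1131373/128741 - 3*(-139)/1608 = 1131373*(1/128741) + 417*(1/1608) = 1131373/128741 + 139/536 = 624310927/69005176 ≈ 9.0473)
S - 1*(-3015456) = 624310927/69005176 - 1*(-3015456) = 624310927/69005176 + 3015456 = 208082696311183/69005176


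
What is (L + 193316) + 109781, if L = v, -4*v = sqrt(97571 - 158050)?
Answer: 303097 - I*sqrt(60479)/4 ≈ 3.031e+5 - 61.481*I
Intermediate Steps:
v = -I*sqrt(60479)/4 (v = -sqrt(97571 - 158050)/4 = -I*sqrt(60479)/4 ≈ -61.481*I)
L = -I*sqrt(60479)/4 ≈ -61.481*I
(L + 193316) + 109781 = (-I*sqrt(60479)/4 + 193316) + 109781 = (193316 - I*sqrt(60479)/4) + 109781 = 303097 - I*sqrt(60479)/4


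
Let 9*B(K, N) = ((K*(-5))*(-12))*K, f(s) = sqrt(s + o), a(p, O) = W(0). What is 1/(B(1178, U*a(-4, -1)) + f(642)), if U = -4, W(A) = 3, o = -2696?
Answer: 41630520/385133376780443 - 9*I*sqrt(2054)/770266753560886 ≈ 1.0809e-7 - 5.2954e-13*I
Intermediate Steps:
a(p, O) = 3
f(s) = sqrt(-2696 + s) (f(s) = sqrt(s - 2696) = sqrt(-2696 + s))
B(K, N) = 20*K**2/3 (B(K, N) = (((K*(-5))*(-12))*K)/9 = ((-5*K*(-12))*K)/9 = ((60*K)*K)/9 = (60*K**2)/9 = 20*K**2/3)
1/(B(1178, U*a(-4, -1)) + f(642)) = 1/((20/3)*1178**2 + sqrt(-2696 + 642)) = 1/((20/3)*1387684 + sqrt(-2054)) = 1/(27753680/3 + I*sqrt(2054))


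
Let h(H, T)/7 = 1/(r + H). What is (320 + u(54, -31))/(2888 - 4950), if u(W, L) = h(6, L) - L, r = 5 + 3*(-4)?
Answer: -172/1031 ≈ -0.16683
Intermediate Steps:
r = -7 (r = 5 - 12 = -7)
h(H, T) = 7/(-7 + H)
u(W, L) = -7 - L (u(W, L) = 7/(-7 + 6) - L = 7/(-1) - L = 7*(-1) - L = -7 - L)
(320 + u(54, -31))/(2888 - 4950) = (320 + (-7 - 1*(-31)))/(2888 - 4950) = (320 + (-7 + 31))/(-2062) = (320 + 24)*(-1/2062) = 344*(-1/2062) = -172/1031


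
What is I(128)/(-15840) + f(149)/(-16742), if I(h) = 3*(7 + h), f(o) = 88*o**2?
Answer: -31265857/267872 ≈ -116.72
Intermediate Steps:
I(h) = 21 + 3*h
I(128)/(-15840) + f(149)/(-16742) = (21 + 3*128)/(-15840) + (88*149**2)/(-16742) = (21 + 384)*(-1/15840) + (88*22201)*(-1/16742) = 405*(-1/15840) + 1953688*(-1/16742) = -9/352 - 88804/761 = -31265857/267872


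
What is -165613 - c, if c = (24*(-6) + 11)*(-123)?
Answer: -181972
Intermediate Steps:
c = 16359 (c = (-144 + 11)*(-123) = -133*(-123) = 16359)
-165613 - c = -165613 - 1*16359 = -165613 - 16359 = -181972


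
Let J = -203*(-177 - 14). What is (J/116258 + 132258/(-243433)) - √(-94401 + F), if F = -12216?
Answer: -5937422855/28301033714 - I*√106617 ≈ -0.2098 - 326.52*I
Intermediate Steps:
J = 38773 (J = -203*(-191) = 38773)
(J/116258 + 132258/(-243433)) - √(-94401 + F) = (38773/116258 + 132258/(-243433)) - √(-94401 - 12216) = (38773*(1/116258) + 132258*(-1/243433)) - √(-106617) = (38773/116258 - 132258/243433) - I*√106617 = -5937422855/28301033714 - I*√106617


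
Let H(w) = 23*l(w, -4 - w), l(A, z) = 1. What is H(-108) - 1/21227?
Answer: 488220/21227 ≈ 23.000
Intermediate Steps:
H(w) = 23 (H(w) = 23*1 = 23)
H(-108) - 1/21227 = 23 - 1/21227 = 488220/21227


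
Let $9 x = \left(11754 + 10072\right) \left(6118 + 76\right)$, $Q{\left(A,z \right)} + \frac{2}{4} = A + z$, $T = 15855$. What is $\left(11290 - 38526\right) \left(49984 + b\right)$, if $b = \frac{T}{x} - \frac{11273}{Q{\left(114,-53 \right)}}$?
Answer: $- \frac{72033141942832779}{53110453} \approx -1.3563 \cdot 10^{9}$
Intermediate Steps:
$Q{\left(A,z \right)} = - \frac{1}{2} + A + z$ ($Q{\left(A,z \right)} = - \frac{1}{2} + \left(A + z\right) = - \frac{1}{2} + A + z$)
$x = \frac{135190244}{9}$ ($x = \frac{\left(11754 + 10072\right) \left(6118 + 76\right)}{9} = \frac{21826 \cdot 6194}{9} = \frac{1}{9} \cdot 135190244 = \frac{135190244}{9} \approx 1.5021 \cdot 10^{7}$)
$b = - \frac{435425996447}{2336859932}$ ($b = \frac{15855}{\frac{135190244}{9}} - \frac{11273}{- \frac{1}{2} + 114 - 53} = 15855 \cdot \frac{9}{135190244} - \frac{11273}{\frac{121}{2}} = \frac{20385}{19312892} - \frac{22546}{121} = - \frac{435425996447}{2336859932} \approx -186.33$)
$\left(11290 - 38526\right) \left(49984 + b\right) = \left(11290 - 38526\right) \left(49984 - \frac{435425996447}{2336859932}\right) = \left(-27236\right) \frac{116370180844641}{2336859932} = - \frac{72033141942832779}{53110453}$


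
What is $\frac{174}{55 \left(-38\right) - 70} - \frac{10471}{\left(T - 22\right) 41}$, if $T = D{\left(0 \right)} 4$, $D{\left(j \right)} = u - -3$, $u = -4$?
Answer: $\frac{1869323}{191880} \approx 9.7421$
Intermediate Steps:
$D{\left(j \right)} = -1$ ($D{\left(j \right)} = -4 - -3 = -4 + 3 = -1$)
$T = -4$ ($T = \left(-1\right) 4 = -4$)
$\frac{174}{55 \left(-38\right) - 70} - \frac{10471}{\left(T - 22\right) 41} = \frac{174}{55 \left(-38\right) - 70} - \frac{10471}{\left(-4 - 22\right) 41} = \frac{174}{-2090 - 70} - \frac{10471}{\left(-26\right) 41} = \frac{174}{-2160} - \frac{10471}{-1066} = 174 \left(- \frac{1}{2160}\right) - - \frac{10471}{1066} = - \frac{29}{360} + \frac{10471}{1066} = \frac{1869323}{191880}$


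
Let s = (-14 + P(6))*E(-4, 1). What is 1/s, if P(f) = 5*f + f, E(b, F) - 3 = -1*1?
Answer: 1/44 ≈ 0.022727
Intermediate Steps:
E(b, F) = 2 (E(b, F) = 3 - 1*1 = 3 - 1 = 2)
P(f) = 6*f
s = 44 (s = (-14 + 6*6)*2 = (-14 + 36)*2 = 22*2 = 44)
1/s = 1/44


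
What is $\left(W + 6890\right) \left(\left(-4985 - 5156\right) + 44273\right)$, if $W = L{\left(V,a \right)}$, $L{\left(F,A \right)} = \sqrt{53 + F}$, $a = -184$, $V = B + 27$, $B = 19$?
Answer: $235169480 + 102396 \sqrt{11} \approx 2.3551 \cdot 10^{8}$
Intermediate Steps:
$V = 46$ ($V = 19 + 27 = 46$)
$W = 3 \sqrt{11}$ ($W = \sqrt{53 + 46} = \sqrt{99} = 3 \sqrt{11} \approx 9.9499$)
$\left(W + 6890\right) \left(\left(-4985 - 5156\right) + 44273\right) = \left(3 \sqrt{11} + 6890\right) \left(\left(-4985 - 5156\right) + 44273\right) = \left(6890 + 3 \sqrt{11}\right) \left(-10141 + 44273\right) = \left(6890 + 3 \sqrt{11}\right) 34132 = 235169480 + 102396 \sqrt{11}$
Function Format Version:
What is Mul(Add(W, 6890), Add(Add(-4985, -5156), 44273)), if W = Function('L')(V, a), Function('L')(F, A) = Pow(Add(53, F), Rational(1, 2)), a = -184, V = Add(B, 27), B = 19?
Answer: Add(235169480, Mul(102396, Pow(11, Rational(1, 2)))) ≈ 2.3551e+8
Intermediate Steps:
V = 46 (V = Add(19, 27) = 46)
W = Mul(3, Pow(11, Rational(1, 2))) (W = Pow(Add(53, 46), Rational(1, 2)) = Pow(99, Rational(1, 2)) = Mul(3, Pow(11, Rational(1, 2))) ≈ 9.9499)
Mul(Add(W, 6890), Add(Add(-4985, -5156), 44273)) = Mul(Add(Mul(3, Pow(11, Rational(1, 2))), 6890), Add(Add(-4985, -5156), 44273)) = Mul(Add(6890, Mul(3, Pow(11, Rational(1, 2)))), Add(-10141, 44273)) = Mul(Add(6890, Mul(3, Pow(11, Rational(1, 2)))), 34132) = Add(235169480, Mul(102396, Pow(11, Rational(1, 2))))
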